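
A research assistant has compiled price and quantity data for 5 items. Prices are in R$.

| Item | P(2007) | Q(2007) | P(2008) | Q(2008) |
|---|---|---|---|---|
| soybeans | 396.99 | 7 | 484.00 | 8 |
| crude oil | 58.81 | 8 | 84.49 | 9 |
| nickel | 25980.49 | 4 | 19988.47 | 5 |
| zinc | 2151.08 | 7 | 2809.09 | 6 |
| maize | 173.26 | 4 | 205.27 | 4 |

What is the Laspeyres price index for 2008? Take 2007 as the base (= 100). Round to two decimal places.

Laspeyres price index uses base-period quantities as weights.
ΣP(2008)·Q(2007) = 484.00×7 + 84.49×8 + 19988.47×4 + 2809.09×7 + 205.27×4 = 3388 + 675.92 + 79953.88 + 19663.63 + 821.08 = 104502.51
ΣP(2007)·Q(2007) = 396.99×7 + 58.81×8 + 25980.49×4 + 2151.08×7 + 173.26×4 = 2778.93 + 470.48 + 103921.96 + 15057.56 + 693.04 = 122921.97
Index = 104502.51 / 122921.97 × 100 = 85.0153

85.02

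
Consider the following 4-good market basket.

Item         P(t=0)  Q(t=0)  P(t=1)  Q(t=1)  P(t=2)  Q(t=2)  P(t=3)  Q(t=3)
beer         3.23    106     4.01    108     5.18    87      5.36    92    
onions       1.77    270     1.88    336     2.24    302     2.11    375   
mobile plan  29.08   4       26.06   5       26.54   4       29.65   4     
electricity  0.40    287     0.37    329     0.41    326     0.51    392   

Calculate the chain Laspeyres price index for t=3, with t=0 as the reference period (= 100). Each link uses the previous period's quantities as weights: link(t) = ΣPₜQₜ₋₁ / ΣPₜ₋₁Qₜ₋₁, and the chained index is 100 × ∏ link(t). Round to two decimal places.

Link t=0→t=1:
ΣP(t=1)Q(t=0) = 4.01×106 + 1.88×270 + 26.06×4 + 0.37×287 = 425.06 + 507.6 + 104.24 + 106.19 = 1143.09
ΣP(t=0)Q(t=0) = 3.23×106 + 1.77×270 + 29.08×4 + 0.40×287 = 342.38 + 477.9 + 116.32 + 114.8 = 1051.4
link = 1143.09/1051.4 = 1.087208
Link t=1→t=2:
ΣP(t=2)Q(t=1) = 5.18×108 + 2.24×336 + 26.54×5 + 0.41×329 = 559.44 + 752.64 + 132.7 + 134.89 = 1579.67
ΣP(t=1)Q(t=1) = 4.01×108 + 1.88×336 + 26.06×5 + 0.37×329 = 433.08 + 631.68 + 130.3 + 121.73 = 1316.79
link = 1579.67/1316.79 = 1.199637
Link t=2→t=3:
ΣP(t=3)Q(t=2) = 5.36×87 + 2.11×302 + 29.65×4 + 0.51×326 = 466.32 + 637.22 + 118.6 + 166.26 = 1388.4
ΣP(t=2)Q(t=2) = 5.18×87 + 2.24×302 + 26.54×4 + 0.41×326 = 450.66 + 676.48 + 106.16 + 133.66 = 1366.96
link = 1388.4/1366.96 = 1.015684
Chained index = 100 × 1.087208 × 1.199637 × 1.015684 = 132.4711

132.47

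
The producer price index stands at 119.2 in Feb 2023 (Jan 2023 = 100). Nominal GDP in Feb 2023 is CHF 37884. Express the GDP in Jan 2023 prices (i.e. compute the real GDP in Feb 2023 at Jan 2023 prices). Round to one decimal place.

Real = Nominal ÷ (Index/100) = 37884 ÷ (119.2/100)
     = 37884 ÷ 1.192 = 31781.8792

31781.9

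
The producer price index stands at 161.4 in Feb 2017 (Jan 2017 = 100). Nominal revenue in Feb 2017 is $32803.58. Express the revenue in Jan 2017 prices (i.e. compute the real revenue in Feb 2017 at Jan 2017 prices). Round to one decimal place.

Real = Nominal ÷ (Index/100) = 32803.58 ÷ (161.4/100)
     = 32803.58 ÷ 1.614 = 20324.3990

20324.4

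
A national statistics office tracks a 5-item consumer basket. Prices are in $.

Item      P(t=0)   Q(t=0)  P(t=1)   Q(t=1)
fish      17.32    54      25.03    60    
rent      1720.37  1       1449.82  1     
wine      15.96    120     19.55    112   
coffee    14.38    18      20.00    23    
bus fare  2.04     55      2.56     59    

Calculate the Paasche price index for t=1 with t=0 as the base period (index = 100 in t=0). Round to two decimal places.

Paasche price index uses current-period quantities as weights.
ΣP(t=1)·Q(t=1) = 25.03×60 + 1449.82×1 + 19.55×112 + 20.00×23 + 2.56×59 = 1501.8 + 1449.82 + 2189.6 + 460 + 151.04 = 5752.26
ΣP(t=0)·Q(t=1) = 17.32×60 + 1720.37×1 + 15.96×112 + 14.38×23 + 2.04×59 = 1039.2 + 1720.37 + 1787.52 + 330.74 + 120.36 = 4998.19
Index = 5752.26 / 4998.19 × 100 = 115.0869

115.09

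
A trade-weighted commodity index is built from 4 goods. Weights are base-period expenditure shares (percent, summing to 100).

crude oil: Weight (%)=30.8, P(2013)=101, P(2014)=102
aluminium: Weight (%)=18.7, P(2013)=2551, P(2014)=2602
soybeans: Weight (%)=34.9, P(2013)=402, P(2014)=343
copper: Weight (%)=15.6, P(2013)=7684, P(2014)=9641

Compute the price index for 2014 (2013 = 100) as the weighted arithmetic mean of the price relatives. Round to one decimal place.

99.5

crude oil: 30.8 × (102/101) = 30.8 × 1.009901 = 31.1050
aluminium: 18.7 × (2602/2551) = 18.7 × 1.019992 = 19.0739
soybeans: 34.9 × (343/402) = 34.9 × 0.853234 = 29.7779
copper: 15.6 × (9641/7684) = 15.6 × 1.254685 = 19.5731
Index = Σ wᵢ·(p₁ᵢ/p₀ᵢ) = 31.1050 + 19.0739 + 29.7779 + 19.5731 = 99.5298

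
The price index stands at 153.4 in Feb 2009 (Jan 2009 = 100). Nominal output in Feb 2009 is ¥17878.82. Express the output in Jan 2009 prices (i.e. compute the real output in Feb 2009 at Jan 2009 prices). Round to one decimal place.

Real = Nominal ÷ (Index/100) = 17878.82 ÷ (153.4/100)
     = 17878.82 ÷ 1.534 = 11655.0326

11655.0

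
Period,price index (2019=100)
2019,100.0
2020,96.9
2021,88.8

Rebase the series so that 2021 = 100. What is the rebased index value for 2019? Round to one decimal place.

Rebased(2019) = 100.0 / 88.8 × 100 = 112.6126

112.6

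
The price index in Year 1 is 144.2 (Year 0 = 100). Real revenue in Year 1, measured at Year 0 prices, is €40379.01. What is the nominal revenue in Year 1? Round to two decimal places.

Nominal = Real × (Index/100) = 40379.01 × (144.2/100)
        = 40379.01 × 1.442 = 58226.5324

58226.53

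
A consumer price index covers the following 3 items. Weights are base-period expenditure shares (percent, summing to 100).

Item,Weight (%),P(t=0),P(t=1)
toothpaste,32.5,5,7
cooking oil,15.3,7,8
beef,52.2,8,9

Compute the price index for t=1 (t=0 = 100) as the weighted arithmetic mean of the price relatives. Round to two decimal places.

121.71

toothpaste: 32.5 × (7/5) = 32.5 × 1.400000 = 45.5000
cooking oil: 15.3 × (8/7) = 15.3 × 1.142857 = 17.4857
beef: 52.2 × (9/8) = 52.2 × 1.125000 = 58.7250
Index = Σ wᵢ·(p₁ᵢ/p₀ᵢ) = 45.5000 + 17.4857 + 58.7250 = 121.7107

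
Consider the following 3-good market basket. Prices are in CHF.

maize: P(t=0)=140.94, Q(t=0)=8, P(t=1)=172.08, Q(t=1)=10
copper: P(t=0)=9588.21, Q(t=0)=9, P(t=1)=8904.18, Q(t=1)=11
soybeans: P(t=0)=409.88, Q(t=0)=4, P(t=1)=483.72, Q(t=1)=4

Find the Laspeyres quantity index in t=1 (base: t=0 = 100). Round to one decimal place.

Laspeyres quantity index uses base-period prices as weights.
ΣP(t=0)·Q(t=1) = 140.94×10 + 9588.21×11 + 409.88×4 = 1409.4 + 105470.31 + 1639.52 = 108519.23
ΣP(t=0)·Q(t=0) = 140.94×8 + 9588.21×9 + 409.88×4 = 1127.52 + 86293.89 + 1639.52 = 89060.93
Index = 108519.23 / 89060.93 × 100 = 121.8483

121.8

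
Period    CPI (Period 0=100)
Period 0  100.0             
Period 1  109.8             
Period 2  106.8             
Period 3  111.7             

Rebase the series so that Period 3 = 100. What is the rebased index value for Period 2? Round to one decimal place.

Rebased(Period 2) = 106.8 / 111.7 × 100 = 95.6132

95.6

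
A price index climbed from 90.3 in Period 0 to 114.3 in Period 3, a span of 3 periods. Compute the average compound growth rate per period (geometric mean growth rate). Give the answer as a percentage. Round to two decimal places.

Growth factor = (114.3/90.3)^(1/3) = (1.265781)^(1/3) = 1.081732
Growth rate = 1.081732 − 1 = 0.081732 = 8.1732%

8.17%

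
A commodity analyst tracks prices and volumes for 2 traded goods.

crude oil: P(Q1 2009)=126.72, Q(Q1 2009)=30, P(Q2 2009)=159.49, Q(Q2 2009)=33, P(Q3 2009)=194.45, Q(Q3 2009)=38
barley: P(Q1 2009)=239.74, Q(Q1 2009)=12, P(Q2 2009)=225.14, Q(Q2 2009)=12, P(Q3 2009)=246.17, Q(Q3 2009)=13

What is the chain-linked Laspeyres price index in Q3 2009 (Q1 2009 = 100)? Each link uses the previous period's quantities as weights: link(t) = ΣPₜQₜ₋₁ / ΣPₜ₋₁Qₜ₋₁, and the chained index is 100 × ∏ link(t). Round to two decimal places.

Link Q1 2009→Q2 2009:
ΣP(Q2 2009)Q(Q1 2009) = 159.49×30 + 225.14×12 = 4784.7 + 2701.68 = 7486.38
ΣP(Q1 2009)Q(Q1 2009) = 126.72×30 + 239.74×12 = 3801.6 + 2876.88 = 6678.48
link = 7486.38/6678.48 = 1.120971
Link Q2 2009→Q3 2009:
ΣP(Q3 2009)Q(Q2 2009) = 194.45×33 + 246.17×12 = 6416.85 + 2954.04 = 9370.89
ΣP(Q2 2009)Q(Q2 2009) = 159.49×33 + 225.14×12 = 5263.17 + 2701.68 = 7964.85
link = 9370.89/7964.85 = 1.176531
Chained index = 100 × 1.120971 × 1.176531 = 131.8856

131.89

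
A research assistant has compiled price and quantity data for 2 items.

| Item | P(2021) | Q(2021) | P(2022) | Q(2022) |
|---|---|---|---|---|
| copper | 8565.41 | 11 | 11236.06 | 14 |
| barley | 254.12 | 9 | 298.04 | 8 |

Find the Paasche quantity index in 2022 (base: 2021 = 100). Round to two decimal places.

Paasche quantity index uses current-period prices as weights.
ΣP(2022)·Q(2022) = 11236.06×14 + 298.04×8 = 157304.84 + 2384.32 = 159689.16
ΣP(2022)·Q(2021) = 11236.06×11 + 298.04×9 = 123596.66 + 2682.36 = 126279.02
Index = 159689.16 / 126279.02 × 100 = 126.4574

126.46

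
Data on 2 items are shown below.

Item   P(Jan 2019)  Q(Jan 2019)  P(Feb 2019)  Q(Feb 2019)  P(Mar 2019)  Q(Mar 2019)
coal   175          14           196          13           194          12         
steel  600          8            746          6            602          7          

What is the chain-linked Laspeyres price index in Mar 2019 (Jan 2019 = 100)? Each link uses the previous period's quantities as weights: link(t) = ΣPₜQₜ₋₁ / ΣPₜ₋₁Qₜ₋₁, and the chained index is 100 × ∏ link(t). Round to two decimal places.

Link Jan 2019→Feb 2019:
ΣP(Feb 2019)Q(Jan 2019) = 196×14 + 746×8 = 2744 + 5968 = 8712
ΣP(Jan 2019)Q(Jan 2019) = 175×14 + 600×8 = 2450 + 4800 = 7250
link = 8712/7250 = 1.201655
Link Feb 2019→Mar 2019:
ΣP(Mar 2019)Q(Feb 2019) = 194×13 + 602×6 = 2522 + 3612 = 6134
ΣP(Feb 2019)Q(Feb 2019) = 196×13 + 746×6 = 2548 + 4476 = 7024
link = 6134/7024 = 0.873292
Chained index = 100 × 1.201655 × 0.873292 = 104.9395

104.94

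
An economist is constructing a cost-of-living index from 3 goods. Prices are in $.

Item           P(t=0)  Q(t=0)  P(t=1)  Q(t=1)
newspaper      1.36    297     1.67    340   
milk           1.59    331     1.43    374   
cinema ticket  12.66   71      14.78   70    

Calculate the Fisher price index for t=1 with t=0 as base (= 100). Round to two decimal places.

110.17

Laspeyres component (base-period weights):
ΣP(t=1)Q(t=0) = 1.67×297 + 1.43×331 + 14.78×71 = 495.99 + 473.33 + 1049.38 = 2018.7
ΣP(t=0)Q(t=0) = 1.36×297 + 1.59×331 + 12.66×71 = 403.92 + 526.29 + 898.86 = 1829.07
L = 2018.7 / 1829.07 × 100 = 110.3676
Paasche component (current-period weights):
ΣP(t=1)Q(t=1) = 1.67×340 + 1.43×374 + 14.78×70 = 567.8 + 534.82 + 1034.6 = 2137.22
ΣP(t=0)Q(t=1) = 1.36×340 + 1.59×374 + 12.66×70 = 462.4 + 594.66 + 886.2 = 1943.26
P = 2137.22 / 1943.26 × 100 = 109.9812
Fisher = √(L × P) = √(110.3676 × 109.9812) = 110.1742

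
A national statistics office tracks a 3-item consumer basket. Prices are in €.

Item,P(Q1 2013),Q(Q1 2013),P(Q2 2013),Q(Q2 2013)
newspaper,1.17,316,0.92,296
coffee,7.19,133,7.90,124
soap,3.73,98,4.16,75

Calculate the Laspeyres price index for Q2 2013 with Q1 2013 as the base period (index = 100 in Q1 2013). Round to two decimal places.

103.40

Laspeyres price index uses base-period quantities as weights.
ΣP(Q2 2013)·Q(Q1 2013) = 0.92×316 + 7.90×133 + 4.16×98 = 290.72 + 1050.7 + 407.68 = 1749.1
ΣP(Q1 2013)·Q(Q1 2013) = 1.17×316 + 7.19×133 + 3.73×98 = 369.72 + 956.27 + 365.54 = 1691.53
Index = 1749.1 / 1691.53 × 100 = 103.4034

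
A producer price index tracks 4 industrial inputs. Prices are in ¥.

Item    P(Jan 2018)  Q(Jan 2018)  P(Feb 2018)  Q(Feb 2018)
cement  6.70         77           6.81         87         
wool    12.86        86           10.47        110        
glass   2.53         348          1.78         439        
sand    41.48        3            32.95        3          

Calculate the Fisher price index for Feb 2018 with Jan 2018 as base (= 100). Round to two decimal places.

81.39

Laspeyres component (base-period weights):
ΣP(Feb 2018)Q(Jan 2018) = 6.81×77 + 10.47×86 + 1.78×348 + 32.95×3 = 524.37 + 900.42 + 619.44 + 98.85 = 2143.08
ΣP(Jan 2018)Q(Jan 2018) = 6.70×77 + 12.86×86 + 2.53×348 + 41.48×3 = 515.9 + 1105.96 + 880.44 + 124.44 = 2626.74
L = 2143.08 / 2626.74 × 100 = 81.5871
Paasche component (current-period weights):
ΣP(Feb 2018)Q(Feb 2018) = 6.81×87 + 10.47×110 + 1.78×439 + 32.95×3 = 592.47 + 1151.7 + 781.42 + 98.85 = 2624.44
ΣP(Jan 2018)Q(Feb 2018) = 6.70×87 + 12.86×110 + 2.53×439 + 41.48×3 = 582.9 + 1414.6 + 1110.67 + 124.44 = 3232.61
P = 2624.44 / 3232.61 × 100 = 81.1864
Fisher = √(L × P) = √(81.5871 × 81.1864) = 81.3865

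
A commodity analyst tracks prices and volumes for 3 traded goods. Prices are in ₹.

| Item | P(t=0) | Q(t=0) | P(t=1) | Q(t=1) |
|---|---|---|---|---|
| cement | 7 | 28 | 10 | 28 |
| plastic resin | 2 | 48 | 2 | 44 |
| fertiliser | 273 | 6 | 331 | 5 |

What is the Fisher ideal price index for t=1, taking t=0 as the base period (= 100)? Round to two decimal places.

122.53

Laspeyres component (base-period weights):
ΣP(t=1)Q(t=0) = 10×28 + 2×48 + 331×6 = 280 + 96 + 1986 = 2362
ΣP(t=0)Q(t=0) = 7×28 + 2×48 + 273×6 = 196 + 96 + 1638 = 1930
L = 2362 / 1930 × 100 = 122.3834
Paasche component (current-period weights):
ΣP(t=1)Q(t=1) = 10×28 + 2×44 + 331×5 = 280 + 88 + 1655 = 2023
ΣP(t=0)Q(t=1) = 7×28 + 2×44 + 273×5 = 196 + 88 + 1365 = 1649
P = 2023 / 1649 × 100 = 122.6804
Fisher = √(L × P) = √(122.3834 × 122.6804) = 122.5318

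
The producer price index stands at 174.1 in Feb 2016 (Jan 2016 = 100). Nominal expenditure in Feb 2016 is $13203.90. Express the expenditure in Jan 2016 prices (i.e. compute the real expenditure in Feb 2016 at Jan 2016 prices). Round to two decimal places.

Real = Nominal ÷ (Index/100) = 13203.90 ÷ (174.1/100)
     = 13203.90 ÷ 1.741 = 7584.0896

7584.09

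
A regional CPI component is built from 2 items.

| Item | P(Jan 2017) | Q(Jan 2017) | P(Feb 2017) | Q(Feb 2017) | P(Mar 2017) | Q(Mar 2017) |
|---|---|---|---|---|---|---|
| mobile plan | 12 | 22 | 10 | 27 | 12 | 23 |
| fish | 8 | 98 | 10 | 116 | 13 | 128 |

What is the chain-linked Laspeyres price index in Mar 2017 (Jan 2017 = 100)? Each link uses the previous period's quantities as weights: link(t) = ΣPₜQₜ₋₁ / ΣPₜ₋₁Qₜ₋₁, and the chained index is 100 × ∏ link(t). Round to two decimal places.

146.69

Link Jan 2017→Feb 2017:
ΣP(Feb 2017)Q(Jan 2017) = 10×22 + 10×98 = 220 + 980 = 1200
ΣP(Jan 2017)Q(Jan 2017) = 12×22 + 8×98 = 264 + 784 = 1048
link = 1200/1048 = 1.145038
Link Feb 2017→Mar 2017:
ΣP(Mar 2017)Q(Feb 2017) = 12×27 + 13×116 = 324 + 1508 = 1832
ΣP(Feb 2017)Q(Feb 2017) = 10×27 + 10×116 = 270 + 1160 = 1430
link = 1832/1430 = 1.281119
Chained index = 100 × 1.145038 × 1.281119 = 146.6930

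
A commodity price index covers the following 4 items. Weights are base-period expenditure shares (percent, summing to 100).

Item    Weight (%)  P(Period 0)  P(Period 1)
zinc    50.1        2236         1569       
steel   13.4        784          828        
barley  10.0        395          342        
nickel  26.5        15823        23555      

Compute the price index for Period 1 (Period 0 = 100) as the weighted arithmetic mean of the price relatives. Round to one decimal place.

zinc: 50.1 × (1569/2236) = 50.1 × 0.701699 = 35.1551
steel: 13.4 × (828/784) = 13.4 × 1.056122 = 14.1520
barley: 10.0 × (342/395) = 10.0 × 0.865823 = 8.6582
nickel: 26.5 × (23555/15823) = 26.5 × 1.488656 = 39.4494
Index = Σ wᵢ·(p₁ᵢ/p₀ᵢ) = 35.1551 + 14.1520 + 8.6582 + 39.4494 = 97.4148

97.4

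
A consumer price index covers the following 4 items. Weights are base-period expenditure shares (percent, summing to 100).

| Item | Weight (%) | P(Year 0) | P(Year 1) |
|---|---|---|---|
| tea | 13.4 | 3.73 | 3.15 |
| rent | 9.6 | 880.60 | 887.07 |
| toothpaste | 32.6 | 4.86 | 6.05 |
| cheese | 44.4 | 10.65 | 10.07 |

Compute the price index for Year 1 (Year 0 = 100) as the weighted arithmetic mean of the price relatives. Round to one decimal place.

tea: 13.4 × (3.15/3.73) = 13.4 × 0.844504 = 11.3164
rent: 9.6 × (887.07/880.60) = 9.6 × 1.007347 = 9.6705
toothpaste: 32.6 × (6.05/4.86) = 32.6 × 1.244856 = 40.5823
cheese: 44.4 × (10.07/10.65) = 44.4 × 0.945540 = 41.9820
Index = Σ wᵢ·(p₁ᵢ/p₀ᵢ) = 11.3164 + 9.6705 + 40.5823 + 41.9820 = 103.5512

103.6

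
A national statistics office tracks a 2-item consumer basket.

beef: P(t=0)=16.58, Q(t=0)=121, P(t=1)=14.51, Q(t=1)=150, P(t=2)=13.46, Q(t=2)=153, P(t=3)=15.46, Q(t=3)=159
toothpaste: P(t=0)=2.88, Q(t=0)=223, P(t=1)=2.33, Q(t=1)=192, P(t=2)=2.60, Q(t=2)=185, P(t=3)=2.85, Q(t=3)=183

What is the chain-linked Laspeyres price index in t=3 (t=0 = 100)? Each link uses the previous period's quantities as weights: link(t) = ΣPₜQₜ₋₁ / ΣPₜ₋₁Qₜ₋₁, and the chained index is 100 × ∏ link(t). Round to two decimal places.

Link t=0→t=1:
ΣP(t=1)Q(t=0) = 14.51×121 + 2.33×223 = 1755.71 + 519.59 = 2275.3
ΣP(t=0)Q(t=0) = 16.58×121 + 2.88×223 = 2006.18 + 642.24 = 2648.42
link = 2275.3/2648.42 = 0.859116
Link t=1→t=2:
ΣP(t=2)Q(t=1) = 13.46×150 + 2.60×192 = 2019 + 499.2 = 2518.2
ΣP(t=1)Q(t=1) = 14.51×150 + 2.33×192 = 2176.5 + 447.36 = 2623.86
link = 2518.2/2623.86 = 0.959731
Link t=2→t=3:
ΣP(t=3)Q(t=2) = 15.46×153 + 2.85×185 = 2365.38 + 527.25 = 2892.63
ΣP(t=2)Q(t=2) = 13.46×153 + 2.60×185 = 2059.38 + 481 = 2540.38
link = 2892.63/2540.38 = 1.138660
Chained index = 100 × 0.859116 × 0.959731 × 1.138660 = 93.8849

93.88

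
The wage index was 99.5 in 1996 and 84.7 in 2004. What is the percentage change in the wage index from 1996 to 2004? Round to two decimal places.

-14.87%

Change = (84.7 − 99.5) / 99.5 × 100
       = -14.8 / 99.5 × 100 = -14.8744%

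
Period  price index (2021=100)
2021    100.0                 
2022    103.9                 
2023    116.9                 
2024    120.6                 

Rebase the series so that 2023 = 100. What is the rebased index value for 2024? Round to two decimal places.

103.17

Rebased(2024) = 120.6 / 116.9 × 100 = 103.1651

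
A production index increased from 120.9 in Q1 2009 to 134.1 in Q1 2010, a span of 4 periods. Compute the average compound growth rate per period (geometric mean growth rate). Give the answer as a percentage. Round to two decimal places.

Growth factor = (134.1/120.9)^(1/4) = (1.109181)^(1/4) = 1.026244
Growth rate = 1.026244 − 1 = 0.026244 = 2.6244%

2.62%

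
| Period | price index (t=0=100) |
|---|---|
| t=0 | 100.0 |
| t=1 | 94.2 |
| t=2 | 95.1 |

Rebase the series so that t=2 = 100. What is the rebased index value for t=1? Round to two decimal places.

Rebased(t=1) = 94.2 / 95.1 × 100 = 99.0536

99.05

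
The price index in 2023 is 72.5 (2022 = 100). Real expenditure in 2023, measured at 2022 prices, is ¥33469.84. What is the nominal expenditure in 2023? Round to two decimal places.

24265.63

Nominal = Real × (Index/100) = 33469.84 × (72.5/100)
        = 33469.84 × 0.725 = 24265.6340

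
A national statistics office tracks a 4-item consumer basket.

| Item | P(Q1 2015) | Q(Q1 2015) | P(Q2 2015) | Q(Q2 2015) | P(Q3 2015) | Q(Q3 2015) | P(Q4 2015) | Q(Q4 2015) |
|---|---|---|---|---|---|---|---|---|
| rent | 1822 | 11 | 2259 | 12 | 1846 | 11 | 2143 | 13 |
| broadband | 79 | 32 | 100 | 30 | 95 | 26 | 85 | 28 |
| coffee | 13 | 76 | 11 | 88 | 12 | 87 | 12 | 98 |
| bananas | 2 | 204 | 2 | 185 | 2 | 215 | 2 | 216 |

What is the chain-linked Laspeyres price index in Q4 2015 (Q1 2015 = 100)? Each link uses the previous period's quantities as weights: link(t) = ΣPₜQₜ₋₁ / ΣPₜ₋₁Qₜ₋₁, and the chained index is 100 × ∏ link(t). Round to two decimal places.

Link Q1 2015→Q2 2015:
ΣP(Q2 2015)Q(Q1 2015) = 2259×11 + 100×32 + 11×76 + 2×204 = 24849 + 3200 + 836 + 408 = 29293
ΣP(Q1 2015)Q(Q1 2015) = 1822×11 + 79×32 + 13×76 + 2×204 = 20042 + 2528 + 988 + 408 = 23966
link = 29293/23966 = 1.222273
Link Q2 2015→Q3 2015:
ΣP(Q3 2015)Q(Q2 2015) = 1846×12 + 95×30 + 12×88 + 2×185 = 22152 + 2850 + 1056 + 370 = 26428
ΣP(Q2 2015)Q(Q2 2015) = 2259×12 + 100×30 + 11×88 + 2×185 = 27108 + 3000 + 968 + 370 = 31446
link = 26428/31446 = 0.840425
Link Q3 2015→Q4 2015:
ΣP(Q4 2015)Q(Q3 2015) = 2143×11 + 85×26 + 12×87 + 2×215 = 23573 + 2210 + 1044 + 430 = 27257
ΣP(Q3 2015)Q(Q3 2015) = 1846×11 + 95×26 + 12×87 + 2×215 = 20306 + 2470 + 1044 + 430 = 24250
link = 27257/24250 = 1.124000
Chained index = 100 × 1.222273 × 0.840425 × 1.124000 = 115.4605

115.46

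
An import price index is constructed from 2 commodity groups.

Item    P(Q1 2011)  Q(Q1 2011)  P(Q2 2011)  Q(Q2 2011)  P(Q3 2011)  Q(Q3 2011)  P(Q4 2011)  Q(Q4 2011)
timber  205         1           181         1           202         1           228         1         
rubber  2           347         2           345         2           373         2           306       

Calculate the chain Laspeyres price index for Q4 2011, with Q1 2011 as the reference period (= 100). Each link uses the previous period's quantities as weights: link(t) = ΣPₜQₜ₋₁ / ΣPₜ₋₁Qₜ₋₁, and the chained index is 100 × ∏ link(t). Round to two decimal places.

Link Q1 2011→Q2 2011:
ΣP(Q2 2011)Q(Q1 2011) = 181×1 + 2×347 = 181 + 694 = 875
ΣP(Q1 2011)Q(Q1 2011) = 205×1 + 2×347 = 205 + 694 = 899
link = 875/899 = 0.973304
Link Q2 2011→Q3 2011:
ΣP(Q3 2011)Q(Q2 2011) = 202×1 + 2×345 = 202 + 690 = 892
ΣP(Q2 2011)Q(Q2 2011) = 181×1 + 2×345 = 181 + 690 = 871
link = 892/871 = 1.024110
Link Q3 2011→Q4 2011:
ΣP(Q4 2011)Q(Q3 2011) = 228×1 + 2×373 = 228 + 746 = 974
ΣP(Q3 2011)Q(Q3 2011) = 202×1 + 2×373 = 202 + 746 = 948
link = 974/948 = 1.027426
Chained index = 100 × 0.973304 × 1.024110 × 1.027426 = 102.4108

102.41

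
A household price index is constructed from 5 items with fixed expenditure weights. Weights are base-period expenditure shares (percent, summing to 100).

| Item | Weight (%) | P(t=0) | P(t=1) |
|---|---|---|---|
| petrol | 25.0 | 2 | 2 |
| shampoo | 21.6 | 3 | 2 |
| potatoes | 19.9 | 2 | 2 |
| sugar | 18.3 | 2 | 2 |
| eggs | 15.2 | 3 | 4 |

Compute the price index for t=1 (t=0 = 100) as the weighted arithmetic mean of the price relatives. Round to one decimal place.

97.9

petrol: 25.0 × (2/2) = 25.0 × 1.000000 = 25.0000
shampoo: 21.6 × (2/3) = 21.6 × 0.666667 = 14.4000
potatoes: 19.9 × (2/2) = 19.9 × 1.000000 = 19.9000
sugar: 18.3 × (2/2) = 18.3 × 1.000000 = 18.3000
eggs: 15.2 × (4/3) = 15.2 × 1.333333 = 20.2667
Index = Σ wᵢ·(p₁ᵢ/p₀ᵢ) = 25.0000 + 14.4000 + 19.9000 + 18.3000 + 20.2667 = 97.8667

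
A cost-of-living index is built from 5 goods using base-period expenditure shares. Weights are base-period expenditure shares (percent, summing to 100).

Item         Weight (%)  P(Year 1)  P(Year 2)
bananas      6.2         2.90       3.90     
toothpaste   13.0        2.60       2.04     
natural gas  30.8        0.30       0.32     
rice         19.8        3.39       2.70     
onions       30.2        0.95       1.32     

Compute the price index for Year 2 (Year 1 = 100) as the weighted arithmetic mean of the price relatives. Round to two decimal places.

bananas: 6.2 × (3.90/2.90) = 6.2 × 1.344828 = 8.3379
toothpaste: 13.0 × (2.04/2.60) = 13.0 × 0.784615 = 10.2000
natural gas: 30.8 × (0.32/0.30) = 30.8 × 1.066667 = 32.8533
rice: 19.8 × (2.70/3.39) = 19.8 × 0.796460 = 15.7699
onions: 30.2 × (1.32/0.95) = 30.2 × 1.389474 = 41.9621
Index = Σ wᵢ·(p₁ᵢ/p₀ᵢ) = 8.3379 + 10.2000 + 32.8533 + 15.7699 + 41.9621 = 109.1233

109.12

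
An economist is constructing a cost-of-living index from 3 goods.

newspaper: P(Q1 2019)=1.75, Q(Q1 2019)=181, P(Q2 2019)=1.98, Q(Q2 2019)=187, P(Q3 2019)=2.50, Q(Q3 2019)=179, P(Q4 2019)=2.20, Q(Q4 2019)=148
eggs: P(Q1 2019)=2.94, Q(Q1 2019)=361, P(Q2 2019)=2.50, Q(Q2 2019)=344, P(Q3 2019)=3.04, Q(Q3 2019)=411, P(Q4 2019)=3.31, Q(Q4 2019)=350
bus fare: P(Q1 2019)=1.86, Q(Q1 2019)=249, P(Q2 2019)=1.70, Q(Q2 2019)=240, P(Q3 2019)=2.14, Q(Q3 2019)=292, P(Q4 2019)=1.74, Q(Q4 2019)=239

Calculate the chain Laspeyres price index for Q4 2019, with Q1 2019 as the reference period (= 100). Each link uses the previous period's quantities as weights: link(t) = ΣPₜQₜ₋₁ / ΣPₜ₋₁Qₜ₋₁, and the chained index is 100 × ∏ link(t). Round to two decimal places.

110.27

Link Q1 2019→Q2 2019:
ΣP(Q2 2019)Q(Q1 2019) = 1.98×181 + 2.50×361 + 1.70×249 = 358.38 + 902.5 + 423.3 = 1684.18
ΣP(Q1 2019)Q(Q1 2019) = 1.75×181 + 2.94×361 + 1.86×249 = 316.75 + 1061.34 + 463.14 = 1841.23
link = 1684.18/1841.23 = 0.914704
Link Q2 2019→Q3 2019:
ΣP(Q3 2019)Q(Q2 2019) = 2.50×187 + 3.04×344 + 2.14×240 = 467.5 + 1045.76 + 513.6 = 2026.86
ΣP(Q2 2019)Q(Q2 2019) = 1.98×187 + 2.50×344 + 1.70×240 = 370.26 + 860 + 408 = 1638.26
link = 2026.86/1638.26 = 1.237203
Link Q3 2019→Q4 2019:
ΣP(Q4 2019)Q(Q3 2019) = 2.20×179 + 3.31×411 + 1.74×292 = 393.8 + 1360.41 + 508.08 = 2262.29
ΣP(Q3 2019)Q(Q3 2019) = 2.50×179 + 3.04×411 + 2.14×292 = 447.5 + 1249.44 + 624.88 = 2321.82
link = 2262.29/2321.82 = 0.974361
Chained index = 100 × 0.914704 × 1.237203 × 0.974361 = 110.2659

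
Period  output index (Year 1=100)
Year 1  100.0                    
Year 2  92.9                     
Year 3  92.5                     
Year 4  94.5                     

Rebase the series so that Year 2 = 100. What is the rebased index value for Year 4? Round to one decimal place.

Rebased(Year 4) = 94.5 / 92.9 × 100 = 101.7223

101.7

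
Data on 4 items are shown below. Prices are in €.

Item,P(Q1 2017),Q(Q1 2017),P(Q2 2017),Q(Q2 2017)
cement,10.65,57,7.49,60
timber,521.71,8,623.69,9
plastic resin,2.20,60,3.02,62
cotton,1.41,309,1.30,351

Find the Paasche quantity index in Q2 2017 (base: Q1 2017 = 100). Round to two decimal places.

Paasche quantity index uses current-period prices as weights.
ΣP(Q2 2017)·Q(Q2 2017) = 7.49×60 + 623.69×9 + 3.02×62 + 1.30×351 = 449.4 + 5613.21 + 187.24 + 456.3 = 6706.15
ΣP(Q2 2017)·Q(Q1 2017) = 7.49×57 + 623.69×8 + 3.02×60 + 1.30×309 = 426.93 + 4989.52 + 181.2 + 401.7 = 5999.35
Index = 6706.15 / 5999.35 × 100 = 111.7813

111.78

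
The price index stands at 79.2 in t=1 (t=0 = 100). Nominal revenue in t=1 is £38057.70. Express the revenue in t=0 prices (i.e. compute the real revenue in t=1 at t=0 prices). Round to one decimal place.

Real = Nominal ÷ (Index/100) = 38057.70 ÷ (79.2/100)
     = 38057.70 ÷ 0.792 = 48052.6515

48052.7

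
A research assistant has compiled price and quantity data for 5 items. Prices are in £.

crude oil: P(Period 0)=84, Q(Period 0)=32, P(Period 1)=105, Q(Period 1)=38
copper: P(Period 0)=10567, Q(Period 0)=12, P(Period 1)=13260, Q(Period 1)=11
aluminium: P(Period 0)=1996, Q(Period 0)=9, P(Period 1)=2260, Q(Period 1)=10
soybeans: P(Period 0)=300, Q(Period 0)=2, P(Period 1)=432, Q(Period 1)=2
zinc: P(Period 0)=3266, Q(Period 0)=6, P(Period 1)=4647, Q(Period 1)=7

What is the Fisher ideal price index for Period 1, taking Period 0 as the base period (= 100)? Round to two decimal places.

126.30

Laspeyres component (base-period weights):
ΣP(Period 1)Q(Period 0) = 105×32 + 13260×12 + 2260×9 + 432×2 + 4647×6 = 3360 + 159120 + 20340 + 864 + 27882 = 211566
ΣP(Period 0)Q(Period 0) = 84×32 + 10567×12 + 1996×9 + 300×2 + 3266×6 = 2688 + 126804 + 17964 + 600 + 19596 = 167652
L = 211566 / 167652 × 100 = 126.1935
Paasche component (current-period weights):
ΣP(Period 1)Q(Period 1) = 105×38 + 13260×11 + 2260×10 + 432×2 + 4647×7 = 3990 + 145860 + 22600 + 864 + 32529 = 205843
ΣP(Period 0)Q(Period 1) = 84×38 + 10567×11 + 1996×10 + 300×2 + 3266×7 = 3192 + 116237 + 19960 + 600 + 22862 = 162851
P = 205843 / 162851 × 100 = 126.3996
Fisher = √(L × P) = √(126.1935 × 126.3996) = 126.2965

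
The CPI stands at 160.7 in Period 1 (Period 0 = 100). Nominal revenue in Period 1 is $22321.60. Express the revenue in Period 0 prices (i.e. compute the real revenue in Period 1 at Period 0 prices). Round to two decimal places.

Real = Nominal ÷ (Index/100) = 22321.60 ÷ (160.7/100)
     = 22321.60 ÷ 1.607 = 13890.2302

13890.23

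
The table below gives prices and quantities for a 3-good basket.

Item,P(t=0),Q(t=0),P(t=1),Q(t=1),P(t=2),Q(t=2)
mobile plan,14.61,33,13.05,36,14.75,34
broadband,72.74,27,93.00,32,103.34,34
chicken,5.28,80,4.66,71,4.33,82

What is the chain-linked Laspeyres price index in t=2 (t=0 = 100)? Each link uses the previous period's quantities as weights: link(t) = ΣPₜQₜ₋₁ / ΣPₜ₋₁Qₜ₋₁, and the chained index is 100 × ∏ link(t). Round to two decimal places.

126.82

Link t=0→t=1:
ΣP(t=1)Q(t=0) = 13.05×33 + 93.00×27 + 4.66×80 = 430.65 + 2511 + 372.8 = 3314.45
ΣP(t=0)Q(t=0) = 14.61×33 + 72.74×27 + 5.28×80 = 482.13 + 1963.98 + 422.4 = 2868.51
link = 3314.45/2868.51 = 1.155461
Link t=1→t=2:
ΣP(t=2)Q(t=1) = 14.75×36 + 103.34×32 + 4.33×71 = 531 + 3306.88 + 307.43 = 4145.31
ΣP(t=1)Q(t=1) = 13.05×36 + 93.00×32 + 4.66×71 = 469.8 + 2976 + 330.86 = 3776.66
link = 4145.31/3776.66 = 1.097613
Chained index = 100 × 1.155461 × 1.097613 = 126.8248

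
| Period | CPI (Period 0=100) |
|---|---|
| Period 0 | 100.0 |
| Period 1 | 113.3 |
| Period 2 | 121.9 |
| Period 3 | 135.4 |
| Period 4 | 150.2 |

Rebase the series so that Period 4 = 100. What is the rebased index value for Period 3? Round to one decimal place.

90.1

Rebased(Period 3) = 135.4 / 150.2 × 100 = 90.1465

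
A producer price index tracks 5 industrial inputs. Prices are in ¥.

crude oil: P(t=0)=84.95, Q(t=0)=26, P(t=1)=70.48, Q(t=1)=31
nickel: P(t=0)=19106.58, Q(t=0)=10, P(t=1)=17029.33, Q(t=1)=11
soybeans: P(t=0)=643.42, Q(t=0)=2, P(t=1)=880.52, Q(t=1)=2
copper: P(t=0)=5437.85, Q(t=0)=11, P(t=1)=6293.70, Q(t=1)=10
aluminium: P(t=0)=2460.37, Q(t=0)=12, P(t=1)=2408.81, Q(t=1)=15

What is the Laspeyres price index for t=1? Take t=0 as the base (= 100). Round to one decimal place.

95.8

Laspeyres price index uses base-period quantities as weights.
ΣP(t=1)·Q(t=0) = 70.48×26 + 17029.33×10 + 880.52×2 + 6293.70×11 + 2408.81×12 = 1832.48 + 170293.3 + 1761.04 + 69230.7 + 28905.72 = 272023.24
ΣP(t=0)·Q(t=0) = 84.95×26 + 19106.58×10 + 643.42×2 + 5437.85×11 + 2460.37×12 = 2208.7 + 191065.8 + 1286.84 + 59816.35 + 29524.44 = 283902.13
Index = 272023.24 / 283902.13 × 100 = 95.8159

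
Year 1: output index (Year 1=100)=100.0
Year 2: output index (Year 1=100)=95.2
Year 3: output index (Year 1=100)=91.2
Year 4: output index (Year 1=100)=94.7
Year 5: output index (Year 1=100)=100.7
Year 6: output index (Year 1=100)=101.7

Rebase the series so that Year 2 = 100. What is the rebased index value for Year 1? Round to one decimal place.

Rebased(Year 1) = 100.0 / 95.2 × 100 = 105.0420

105.0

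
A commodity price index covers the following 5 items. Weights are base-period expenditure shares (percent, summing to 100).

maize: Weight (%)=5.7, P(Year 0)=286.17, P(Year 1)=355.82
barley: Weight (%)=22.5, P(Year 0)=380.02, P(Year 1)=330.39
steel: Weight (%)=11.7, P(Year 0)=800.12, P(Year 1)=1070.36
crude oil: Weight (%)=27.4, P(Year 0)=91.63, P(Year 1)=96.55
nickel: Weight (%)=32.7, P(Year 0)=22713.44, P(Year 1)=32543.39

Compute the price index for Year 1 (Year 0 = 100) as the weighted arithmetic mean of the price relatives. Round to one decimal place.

118.0

maize: 5.7 × (355.82/286.17) = 5.7 × 1.243387 = 7.0873
barley: 22.5 × (330.39/380.02) = 22.5 × 0.869402 = 19.5615
steel: 11.7 × (1070.36/800.12) = 11.7 × 1.337749 = 15.6517
crude oil: 27.4 × (96.55/91.63) = 27.4 × 1.053694 = 28.8712
nickel: 32.7 × (32543.39/22713.44) = 32.7 × 1.432781 = 46.8519
Index = Σ wᵢ·(p₁ᵢ/p₀ᵢ) = 7.0873 + 19.5615 + 15.6517 + 28.8712 + 46.8519 = 118.0237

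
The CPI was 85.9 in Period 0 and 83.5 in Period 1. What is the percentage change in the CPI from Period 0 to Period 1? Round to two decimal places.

-2.79%

Change = (83.5 − 85.9) / 85.9 × 100
       = -2.4 / 85.9 × 100 = -2.7939%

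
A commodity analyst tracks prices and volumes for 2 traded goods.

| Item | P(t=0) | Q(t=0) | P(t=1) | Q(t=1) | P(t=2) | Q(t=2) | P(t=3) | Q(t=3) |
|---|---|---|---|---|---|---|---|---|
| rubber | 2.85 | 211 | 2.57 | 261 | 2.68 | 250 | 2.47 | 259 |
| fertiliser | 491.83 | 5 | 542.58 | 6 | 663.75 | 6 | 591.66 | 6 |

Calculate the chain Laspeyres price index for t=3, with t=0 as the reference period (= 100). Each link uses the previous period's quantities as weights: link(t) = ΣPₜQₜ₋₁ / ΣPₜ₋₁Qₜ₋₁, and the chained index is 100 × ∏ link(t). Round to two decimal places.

Link t=0→t=1:
ΣP(t=1)Q(t=0) = 2.57×211 + 542.58×5 = 542.27 + 2712.9 = 3255.17
ΣP(t=0)Q(t=0) = 2.85×211 + 491.83×5 = 601.35 + 2459.15 = 3060.5
link = 3255.17/3060.5 = 1.063607
Link t=1→t=2:
ΣP(t=2)Q(t=1) = 2.68×261 + 663.75×6 = 699.48 + 3982.5 = 4681.98
ΣP(t=1)Q(t=1) = 2.57×261 + 542.58×6 = 670.77 + 3255.48 = 3926.25
link = 4681.98/3926.25 = 1.192481
Link t=2→t=3:
ΣP(t=3)Q(t=2) = 2.47×250 + 591.66×6 = 617.5 + 3549.96 = 4167.46
ΣP(t=2)Q(t=2) = 2.68×250 + 663.75×6 = 670 + 3982.5 = 4652.5
link = 4167.46/4652.5 = 0.895746
Chained index = 100 × 1.063607 × 1.192481 × 0.895746 = 113.6104

113.61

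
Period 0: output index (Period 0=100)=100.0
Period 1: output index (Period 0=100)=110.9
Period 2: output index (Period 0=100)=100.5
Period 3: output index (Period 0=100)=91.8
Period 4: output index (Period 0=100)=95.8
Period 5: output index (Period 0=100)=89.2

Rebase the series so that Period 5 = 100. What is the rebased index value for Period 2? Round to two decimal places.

112.67

Rebased(Period 2) = 100.5 / 89.2 × 100 = 112.6682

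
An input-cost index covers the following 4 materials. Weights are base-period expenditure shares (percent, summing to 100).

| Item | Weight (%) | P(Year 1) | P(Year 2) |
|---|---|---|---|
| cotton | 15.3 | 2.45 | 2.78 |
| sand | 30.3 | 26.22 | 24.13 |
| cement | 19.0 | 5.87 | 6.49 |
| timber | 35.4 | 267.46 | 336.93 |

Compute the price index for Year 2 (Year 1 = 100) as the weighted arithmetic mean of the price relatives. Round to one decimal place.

110.8

cotton: 15.3 × (2.78/2.45) = 15.3 × 1.134694 = 17.3608
sand: 30.3 × (24.13/26.22) = 30.3 × 0.920290 = 27.8848
cement: 19.0 × (6.49/5.87) = 19.0 × 1.105622 = 21.0068
timber: 35.4 × (336.93/267.46) = 35.4 × 1.259740 = 44.5948
Index = Σ wᵢ·(p₁ᵢ/p₀ᵢ) = 17.3608 + 27.8848 + 21.0068 + 44.5948 = 110.8472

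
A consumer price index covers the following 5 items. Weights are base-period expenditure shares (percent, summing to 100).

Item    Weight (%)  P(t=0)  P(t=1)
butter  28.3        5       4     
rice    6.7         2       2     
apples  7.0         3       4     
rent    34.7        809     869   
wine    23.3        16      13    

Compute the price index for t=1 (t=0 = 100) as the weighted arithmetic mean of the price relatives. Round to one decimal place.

94.9

butter: 28.3 × (4/5) = 28.3 × 0.800000 = 22.6400
rice: 6.7 × (2/2) = 6.7 × 1.000000 = 6.7000
apples: 7.0 × (4/3) = 7.0 × 1.333333 = 9.3333
rent: 34.7 × (869/809) = 34.7 × 1.074166 = 37.2735
wine: 23.3 × (13/16) = 23.3 × 0.812500 = 18.9313
Index = Σ wᵢ·(p₁ᵢ/p₀ᵢ) = 22.6400 + 6.7000 + 9.3333 + 37.2735 + 18.9313 = 94.8781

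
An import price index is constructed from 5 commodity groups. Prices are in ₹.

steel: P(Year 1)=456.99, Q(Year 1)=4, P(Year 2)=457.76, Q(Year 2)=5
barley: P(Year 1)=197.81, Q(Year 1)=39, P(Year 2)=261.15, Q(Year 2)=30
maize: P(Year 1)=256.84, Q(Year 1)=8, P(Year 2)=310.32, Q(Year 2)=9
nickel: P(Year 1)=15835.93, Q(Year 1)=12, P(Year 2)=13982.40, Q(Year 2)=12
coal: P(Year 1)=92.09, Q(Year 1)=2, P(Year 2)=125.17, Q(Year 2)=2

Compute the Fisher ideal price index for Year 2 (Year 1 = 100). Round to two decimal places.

90.30

Laspeyres component (base-period weights):
ΣP(Year 2)Q(Year 1) = 457.76×4 + 261.15×39 + 310.32×8 + 13982.40×12 + 125.17×2 = 1831.04 + 10184.85 + 2482.56 + 167788.8 + 250.34 = 182537.59
ΣP(Year 1)Q(Year 1) = 456.99×4 + 197.81×39 + 256.84×8 + 15835.93×12 + 92.09×2 = 1827.96 + 7714.59 + 2054.72 + 190031.16 + 184.18 = 201812.61
L = 182537.59 / 201812.61 × 100 = 90.4491
Paasche component (current-period weights):
ΣP(Year 2)Q(Year 2) = 457.76×5 + 261.15×30 + 310.32×9 + 13982.40×12 + 125.17×2 = 2288.8 + 7834.5 + 2792.88 + 167788.8 + 250.34 = 180955.32
ΣP(Year 1)Q(Year 2) = 456.99×5 + 197.81×30 + 256.84×9 + 15835.93×12 + 92.09×2 = 2284.95 + 5934.3 + 2311.56 + 190031.16 + 184.18 = 200746.15
P = 180955.32 / 200746.15 × 100 = 90.1414
Fisher = √(L × P) = √(90.4491 × 90.1414) = 90.2951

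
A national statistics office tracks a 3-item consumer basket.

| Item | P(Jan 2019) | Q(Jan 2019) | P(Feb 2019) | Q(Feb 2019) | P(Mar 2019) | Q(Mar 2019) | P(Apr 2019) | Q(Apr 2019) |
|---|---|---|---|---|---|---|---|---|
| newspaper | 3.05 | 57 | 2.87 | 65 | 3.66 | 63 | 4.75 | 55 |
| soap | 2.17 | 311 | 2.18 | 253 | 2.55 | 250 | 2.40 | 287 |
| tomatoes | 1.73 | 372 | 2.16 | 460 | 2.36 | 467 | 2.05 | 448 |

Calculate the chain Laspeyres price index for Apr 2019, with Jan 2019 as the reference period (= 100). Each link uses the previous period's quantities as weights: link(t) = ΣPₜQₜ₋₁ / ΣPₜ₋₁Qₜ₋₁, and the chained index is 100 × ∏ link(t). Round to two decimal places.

118.10

Link Jan 2019→Feb 2019:
ΣP(Feb 2019)Q(Jan 2019) = 2.87×57 + 2.18×311 + 2.16×372 = 163.59 + 677.98 + 803.52 = 1645.09
ΣP(Jan 2019)Q(Jan 2019) = 3.05×57 + 2.17×311 + 1.73×372 = 173.85 + 674.87 + 643.56 = 1492.28
link = 1645.09/1492.28 = 1.102400
Link Feb 2019→Mar 2019:
ΣP(Mar 2019)Q(Feb 2019) = 3.66×65 + 2.55×253 + 2.36×460 = 237.9 + 645.15 + 1085.6 = 1968.65
ΣP(Feb 2019)Q(Feb 2019) = 2.87×65 + 2.18×253 + 2.16×460 = 186.55 + 551.54 + 993.6 = 1731.69
link = 1968.65/1731.69 = 1.136837
Link Mar 2019→Apr 2019:
ΣP(Apr 2019)Q(Mar 2019) = 4.75×63 + 2.40×250 + 2.05×467 = 299.25 + 600 + 957.35 = 1856.6
ΣP(Mar 2019)Q(Mar 2019) = 3.66×63 + 2.55×250 + 2.36×467 = 230.58 + 637.5 + 1102.12 = 1970.2
link = 1856.6/1970.2 = 0.942341
Chained index = 100 × 1.102400 × 1.136837 × 0.942341 = 118.0989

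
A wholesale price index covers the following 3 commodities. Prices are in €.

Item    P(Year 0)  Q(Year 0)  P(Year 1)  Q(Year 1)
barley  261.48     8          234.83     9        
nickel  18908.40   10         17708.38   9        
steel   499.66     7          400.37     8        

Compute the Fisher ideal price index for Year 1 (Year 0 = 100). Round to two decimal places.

93.33

Laspeyres component (base-period weights):
ΣP(Year 1)Q(Year 0) = 234.83×8 + 17708.38×10 + 400.37×7 = 1878.64 + 177083.8 + 2802.59 = 181765.03
ΣP(Year 0)Q(Year 0) = 261.48×8 + 18908.40×10 + 499.66×7 = 2091.84 + 189084 + 3497.62 = 194673.46
L = 181765.03 / 194673.46 × 100 = 93.3692
Paasche component (current-period weights):
ΣP(Year 1)Q(Year 1) = 234.83×9 + 17708.38×9 + 400.37×8 = 2113.47 + 159375.42 + 3202.96 = 164691.85
ΣP(Year 0)Q(Year 1) = 261.48×9 + 18908.40×9 + 499.66×8 = 2353.32 + 170175.6 + 3997.28 = 176526.2
P = 164691.85 / 176526.2 × 100 = 93.2960
Fisher = √(L × P) = √(93.3692 × 93.2960) = 93.3326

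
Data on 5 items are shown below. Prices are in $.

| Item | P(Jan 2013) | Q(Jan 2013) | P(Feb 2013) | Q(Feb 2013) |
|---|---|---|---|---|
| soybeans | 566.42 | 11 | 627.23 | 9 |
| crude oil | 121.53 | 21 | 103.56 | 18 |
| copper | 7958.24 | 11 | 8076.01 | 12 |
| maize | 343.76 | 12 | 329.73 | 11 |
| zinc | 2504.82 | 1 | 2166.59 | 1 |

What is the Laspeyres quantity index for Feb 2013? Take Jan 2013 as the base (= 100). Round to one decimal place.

Laspeyres quantity index uses base-period prices as weights.
ΣP(Jan 2013)·Q(Feb 2013) = 566.42×9 + 121.53×18 + 7958.24×12 + 343.76×11 + 2504.82×1 = 5097.78 + 2187.54 + 95498.88 + 3781.36 + 2504.82 = 109070.38
ΣP(Jan 2013)·Q(Jan 2013) = 566.42×11 + 121.53×21 + 7958.24×11 + 343.76×12 + 2504.82×1 = 6230.62 + 2552.13 + 87540.64 + 4125.12 + 2504.82 = 102953.33
Index = 109070.38 / 102953.33 × 100 = 105.9416

105.9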